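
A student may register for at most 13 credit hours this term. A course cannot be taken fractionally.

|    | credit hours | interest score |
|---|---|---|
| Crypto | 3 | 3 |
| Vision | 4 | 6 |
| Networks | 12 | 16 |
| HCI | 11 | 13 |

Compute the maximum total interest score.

16

Allowing fractional choices, the relaxed optimum would be about 18.0, but courses are indivisible.
HCI: credit hours 11 ≤ 13, interest score 13.
Crypto + Vision: credit hours 3 + 4 = 7 ≤ 13, interest score 3 + 6 = 9.
Networks: credit hours 12 ≤ 13, interest score 16.
Best is Networks with total interest score 16.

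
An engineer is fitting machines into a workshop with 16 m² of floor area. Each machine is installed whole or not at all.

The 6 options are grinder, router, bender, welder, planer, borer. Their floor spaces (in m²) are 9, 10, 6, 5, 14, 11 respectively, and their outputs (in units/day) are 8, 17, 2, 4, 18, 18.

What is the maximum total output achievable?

welder + borer: floor space 5 + 11 = 16 ≤ 16, output 4 + 18 = 22.
router + bender: floor space 10 + 6 = 16 ≤ 16, output 17 + 2 = 19.
router + welder: floor space 10 + 5 = 15 ≤ 16, output 17 + 4 = 21.
Best is welder and borer with total output 22.

22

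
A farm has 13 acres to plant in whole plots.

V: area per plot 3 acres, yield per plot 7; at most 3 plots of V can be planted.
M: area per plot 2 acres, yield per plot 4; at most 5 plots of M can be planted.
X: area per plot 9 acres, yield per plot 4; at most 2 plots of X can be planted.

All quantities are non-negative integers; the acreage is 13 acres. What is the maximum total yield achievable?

29

This is a bounded integer knapsack.
Take 3×V and 2×M: area 13 ≤ 13, yield 3·7 + 2·4 = 29.
V has the best ratio (7/3) and is taken to its limit of 3; remaining capacity is filled optimally with the others.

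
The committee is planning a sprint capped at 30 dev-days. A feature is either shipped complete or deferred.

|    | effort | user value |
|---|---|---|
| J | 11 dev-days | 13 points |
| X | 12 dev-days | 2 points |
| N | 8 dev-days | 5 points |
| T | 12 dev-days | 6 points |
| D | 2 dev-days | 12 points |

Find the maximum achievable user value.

31

Allowing fractional choices, the relaxed optimum would be about 34.5, but features are indivisible.
J + N + D: effort 11 + 8 + 2 = 21 ≤ 30, user value 13 + 5 + 12 = 30.
J + T + D: effort 11 + 12 + 2 = 25 ≤ 30, user value 13 + 6 + 12 = 31.
J + X + D: effort 11 + 12 + 2 = 25 ≤ 30, user value 13 + 2 + 12 = 27.
Best is J, T, and D with total user value 31.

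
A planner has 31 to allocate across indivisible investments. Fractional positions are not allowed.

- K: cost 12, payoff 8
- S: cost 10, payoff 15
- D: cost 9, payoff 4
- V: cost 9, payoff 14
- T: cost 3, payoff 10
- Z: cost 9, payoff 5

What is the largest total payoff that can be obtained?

44

Allowing fractional choices, the relaxed optimum would be about 45.0, but investments are indivisible.
S + D + V + T: cost 10 + 9 + 9 + 3 = 31 ≤ 31, payoff 15 + 4 + 14 + 10 = 43.
S + V + T + Z: cost 10 + 9 + 3 + 9 = 31 ≤ 31, payoff 15 + 14 + 10 + 5 = 44.
Best is S, V, T, and Z with total payoff 44.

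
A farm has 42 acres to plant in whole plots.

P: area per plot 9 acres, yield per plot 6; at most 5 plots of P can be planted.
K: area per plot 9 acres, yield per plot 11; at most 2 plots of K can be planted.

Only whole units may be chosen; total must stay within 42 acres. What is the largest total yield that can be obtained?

34

K has the best ratio (11/9); taking only K gives at most 2×11 = 22 (stopped by the supply cap of 2).
Mixing does better — 2×P and 2×K: area 36 ≤ 42, yield 2·6 + 2·11 = 34.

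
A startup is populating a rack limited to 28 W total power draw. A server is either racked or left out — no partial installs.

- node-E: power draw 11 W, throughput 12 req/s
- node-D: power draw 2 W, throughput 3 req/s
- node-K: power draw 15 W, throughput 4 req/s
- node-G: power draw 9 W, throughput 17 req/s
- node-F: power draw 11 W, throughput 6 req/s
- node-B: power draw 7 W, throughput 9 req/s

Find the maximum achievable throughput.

Allowing fractional choices, the relaxed optimum would be about 39.9, but servers are indivisible.
node-E + node-D + node-G: power draw 11 + 2 + 9 = 22 ≤ 28, throughput 12 + 3 + 17 = 32.
node-E + node-G + node-B: power draw 11 + 9 + 7 = 27 ≤ 28, throughput 12 + 17 + 9 = 38.
Best is node-E, node-G, and node-B with total throughput 38.

38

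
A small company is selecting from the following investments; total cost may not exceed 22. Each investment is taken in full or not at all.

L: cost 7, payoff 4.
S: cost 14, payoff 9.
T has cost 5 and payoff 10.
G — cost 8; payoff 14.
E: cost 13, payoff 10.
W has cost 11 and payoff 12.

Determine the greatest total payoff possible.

Allowing fractional choices, the relaxed optimum would be about 33.8, but investments are indivisible.
L + T + G: cost 7 + 5 + 8 = 20 ≤ 22, payoff 4 + 10 + 14 = 28.
G + W: cost 8 + 11 = 19 ≤ 22, payoff 14 + 12 = 26.
Best is L, T, and G with total payoff 28.

28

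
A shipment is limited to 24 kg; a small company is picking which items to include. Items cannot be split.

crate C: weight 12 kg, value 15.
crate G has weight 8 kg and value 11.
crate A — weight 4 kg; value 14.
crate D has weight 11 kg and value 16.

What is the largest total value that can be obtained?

Take crate G, crate A, and crate D: weight 8 + 4 + 11 = 23 ≤ 24, value 11 + 14 + 16 = 41.
No other feasible combination does better.

41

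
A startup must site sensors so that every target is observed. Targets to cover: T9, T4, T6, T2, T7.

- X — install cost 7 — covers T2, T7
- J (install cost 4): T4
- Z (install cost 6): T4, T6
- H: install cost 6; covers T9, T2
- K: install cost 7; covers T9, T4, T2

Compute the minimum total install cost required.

19

The greedy cost-per-new-target heuristic would pick K, Z, and X for 20, but a cheaper cover exists.
Choose X, Z, and H: together they cover T9, T4, T6, T2, T7 — every target.
Total install cost: 7 + 6 + 6 = 19.
No cover costs less than 19.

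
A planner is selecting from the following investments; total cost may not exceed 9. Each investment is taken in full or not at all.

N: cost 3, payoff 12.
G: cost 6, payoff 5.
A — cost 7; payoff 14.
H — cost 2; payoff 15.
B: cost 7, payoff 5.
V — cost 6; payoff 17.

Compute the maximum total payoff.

32

Treat it as a binary knapsack problem.
Allowing fractional choices, the relaxed optimum would be about 38.3, but investments are indivisible.
H + V: cost 2 + 6 = 8 ≤ 9, payoff 15 + 17 = 32.
A + H: cost 7 + 2 = 9 ≤ 9, payoff 14 + 15 = 29.
Best is H and V with total payoff 32.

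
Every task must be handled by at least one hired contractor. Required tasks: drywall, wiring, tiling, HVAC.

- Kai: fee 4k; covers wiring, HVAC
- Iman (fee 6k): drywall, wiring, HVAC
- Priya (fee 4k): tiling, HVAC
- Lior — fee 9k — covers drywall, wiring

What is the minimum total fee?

Choose Iman and Priya: together they cover drywall, wiring, tiling, HVAC — every task.
Total fee: 6 + 4 = 10.

10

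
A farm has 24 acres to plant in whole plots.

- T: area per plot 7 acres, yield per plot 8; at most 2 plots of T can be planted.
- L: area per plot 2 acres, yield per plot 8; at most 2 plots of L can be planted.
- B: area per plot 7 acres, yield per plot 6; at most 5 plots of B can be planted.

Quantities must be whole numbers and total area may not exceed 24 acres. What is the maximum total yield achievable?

Take 2×T and 2×L: area 18 ≤ 24, yield 2·8 + 2·8 = 32.
L has the best ratio (8/2) and is taken to its limit of 2; remaining capacity is filled optimally with the others.

32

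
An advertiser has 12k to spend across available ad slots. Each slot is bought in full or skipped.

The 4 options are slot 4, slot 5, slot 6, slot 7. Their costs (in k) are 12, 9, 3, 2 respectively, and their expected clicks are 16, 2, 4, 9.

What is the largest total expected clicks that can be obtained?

16

Treat it as a binary knapsack problem.
Allowing fractional choices, the relaxed optimum would be about 22.3, but ad slots are indivisible.
slot 4: cost 12 ≤ 12, expected clicks 16.
slot 5 + slot 7: cost 9 + 2 = 11 ≤ 12, expected clicks 2 + 9 = 11.
slot 6 + slot 7: cost 3 + 2 = 5 ≤ 12, expected clicks 4 + 9 = 13.
Best is slot 4 with total expected clicks 16.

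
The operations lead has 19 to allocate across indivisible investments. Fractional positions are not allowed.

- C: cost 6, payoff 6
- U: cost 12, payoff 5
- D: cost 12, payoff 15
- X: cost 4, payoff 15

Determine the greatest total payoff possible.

C + D: cost 6 + 12 = 18 ≤ 19, payoff 6 + 15 = 21.
C + X: cost 6 + 4 = 10 ≤ 19, payoff 6 + 15 = 21.
D + X: cost 12 + 4 = 16 ≤ 19, payoff 15 + 15 = 30.
Best is D and X with total payoff 30.

30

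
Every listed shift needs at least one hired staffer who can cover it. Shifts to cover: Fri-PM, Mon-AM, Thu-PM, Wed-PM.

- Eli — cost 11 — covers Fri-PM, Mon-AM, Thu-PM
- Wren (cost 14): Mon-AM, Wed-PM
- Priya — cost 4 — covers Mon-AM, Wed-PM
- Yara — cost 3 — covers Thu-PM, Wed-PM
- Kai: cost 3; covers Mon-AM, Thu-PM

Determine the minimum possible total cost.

The greedy cost-per-new-shift heuristic would pick Yara, Kai, and Eli for 17, but a cheaper cover exists.
Choose Eli and Yara: together they cover Fri-PM, Mon-AM, Thu-PM, Wed-PM — every shift.
Total cost: 11 + 3 = 14.
No cover costs less than 14.

14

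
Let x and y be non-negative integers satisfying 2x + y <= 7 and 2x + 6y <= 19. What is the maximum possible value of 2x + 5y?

15

Relaxing integrality, the LP optimum is 16.60 at (x,y) = (2.3, 2.4), which is not an integer point.
(x,y)=(0,3): 2·0+1·3=3≤7, 2·0+6·3=18≤19, objective 15.
(x,y)=(2,2): 2·2+1·2=6≤7, 2·2+6·2=16≤19, objective 14.
(x,y)=(1,2): 2·1+1·2=4≤7, 2·1+6·2=14≤19, objective 12.
(x,y)=(3,1): 2·3+1·1=7≤7, 2·3+6·1=12≤19, objective 11.
Maximum is 15 at (x,y)=(0,3).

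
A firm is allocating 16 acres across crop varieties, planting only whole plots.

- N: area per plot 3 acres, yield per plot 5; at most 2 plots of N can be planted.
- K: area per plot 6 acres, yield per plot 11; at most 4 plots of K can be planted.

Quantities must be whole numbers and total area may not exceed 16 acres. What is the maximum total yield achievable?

This is a bounded integer knapsack.
K has the best ratio (11/6); taking only K gives at most 2×11 = 22 (stopped by the area limit).
Mixing does better — 1×N and 2×K: area 15 ≤ 16, yield 1·5 + 2·11 = 27.

27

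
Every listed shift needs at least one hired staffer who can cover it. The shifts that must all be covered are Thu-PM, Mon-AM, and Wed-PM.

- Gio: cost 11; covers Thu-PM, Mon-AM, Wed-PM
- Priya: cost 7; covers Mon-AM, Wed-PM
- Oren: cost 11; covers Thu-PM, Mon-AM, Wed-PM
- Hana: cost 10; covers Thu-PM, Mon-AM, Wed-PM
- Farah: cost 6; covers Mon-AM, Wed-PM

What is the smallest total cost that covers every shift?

The greedy cost-per-new-shift heuristic would pick Farah and Hana for 16, but a cheaper cover exists.
Hana alone covers Thu-PM, Mon-AM, Wed-PM — every shift.
Total cost: 10.
No cover costs less than 10.

10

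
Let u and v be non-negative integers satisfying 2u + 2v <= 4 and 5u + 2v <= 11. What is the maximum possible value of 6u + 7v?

14

(u,v)=(0,2) is feasible, giving 14.
(u,v)=(1,1) is feasible, giving 13.
(u,v)=(0,1) is feasible, giving 7.
No feasible integer point exceeds 14.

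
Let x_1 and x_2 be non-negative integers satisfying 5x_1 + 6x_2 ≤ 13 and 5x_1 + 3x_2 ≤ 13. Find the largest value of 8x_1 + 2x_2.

16

Relaxing integrality, the LP optimum is 20.80 at (x_1,x_2) = (2.6, 0), which is not an integer point.
(x_1,x_2)=(2,0): 5·2+6·0=10≤13, 5·2+3·0=10≤13, objective 16.
(x_1,x_2)=(1,1): 5·1+6·1=11≤13, 5·1+3·1=8≤13, objective 10.
(x_1,x_2)=(1,0): 5·1+6·0=5≤13, 5·1+3·0=5≤13, objective 8.
The best lattice point is (2,0), giving 16.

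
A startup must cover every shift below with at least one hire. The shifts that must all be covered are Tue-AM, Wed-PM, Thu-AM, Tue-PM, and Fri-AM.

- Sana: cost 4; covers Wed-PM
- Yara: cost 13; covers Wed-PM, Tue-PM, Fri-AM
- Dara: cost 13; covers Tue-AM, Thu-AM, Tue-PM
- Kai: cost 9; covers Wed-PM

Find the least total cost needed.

26

This is a weighted set-cover instance.
Choose Yara and Dara: together they cover Tue-AM, Wed-PM, Thu-AM, Tue-PM, Fri-AM — every shift.
Total cost: 13 + 13 = 26.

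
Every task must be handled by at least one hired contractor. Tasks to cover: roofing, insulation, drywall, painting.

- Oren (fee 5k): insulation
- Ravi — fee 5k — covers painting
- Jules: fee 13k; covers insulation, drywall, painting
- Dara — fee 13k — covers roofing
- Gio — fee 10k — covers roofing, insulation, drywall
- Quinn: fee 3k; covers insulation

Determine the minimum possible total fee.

The greedy cost-per-new-task heuristic would pick Quinn, Ravi, and Gio for 18, but a cheaper cover exists.
Choose Ravi and Gio: together they cover roofing, insulation, drywall, painting — every task.
Total fee: 5 + 10 = 15.
No cover costs less than 15.

15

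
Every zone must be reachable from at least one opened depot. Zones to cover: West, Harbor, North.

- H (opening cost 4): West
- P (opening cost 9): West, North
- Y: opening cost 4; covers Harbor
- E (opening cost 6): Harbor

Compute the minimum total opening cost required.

13

This is an integer covering problem.
The greedy cost-per-new-zone heuristic would pick H, Y, and P for 17, but a cheaper cover exists.
Choose P and Y: together they cover West, Harbor, North — every zone.
Total opening cost: 9 + 4 = 13.
No cover costs less than 13.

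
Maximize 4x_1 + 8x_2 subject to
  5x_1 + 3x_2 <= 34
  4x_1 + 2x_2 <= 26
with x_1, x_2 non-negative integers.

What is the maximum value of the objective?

(x_1,x_2)=(0,11): 5·0+3·11=33≤34, 4·0+2·11=22≤26, objective 88.
(x_1,x_2)=(0,10): 5·0+3·10=30≤34, 4·0+2·10=20≤26, objective 80.
The best lattice point is (0,11), giving 88.

88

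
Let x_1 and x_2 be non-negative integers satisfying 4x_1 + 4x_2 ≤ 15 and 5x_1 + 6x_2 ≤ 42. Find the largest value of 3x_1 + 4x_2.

12

Relaxing integrality, the LP optimum is 15.00 at (x_1,x_2) = (0, 3.75), which is not an integer point.
(x_1,x_2)=(0,3): 4·0+4·3=12≤15, 5·0+6·3=18≤42, objective 12.
(x_1,x_2)=(1,2): 4·1+4·2=12≤15, 5·1+6·2=17≤42, objective 11.
(x_1,x_2)=(0,2): 4·0+4·2=8≤15, 5·0+6·2=12≤42, objective 8.
Maximum is 12 at (x_1,x_2)=(0,3).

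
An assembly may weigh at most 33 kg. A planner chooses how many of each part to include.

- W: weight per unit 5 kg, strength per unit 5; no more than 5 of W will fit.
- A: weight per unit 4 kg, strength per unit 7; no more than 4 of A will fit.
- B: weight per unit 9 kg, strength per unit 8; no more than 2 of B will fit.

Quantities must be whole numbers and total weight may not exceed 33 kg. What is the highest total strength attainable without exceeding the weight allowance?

3×W and 4×A: weight 31 ≤ 33, strength 3·5 + 4·7 = 43.
1×W, 4×A, and 1×B: weight 30 ≤ 33, strength 1·5 + 4·7 + 1·8 = 41.
Best is 43.

43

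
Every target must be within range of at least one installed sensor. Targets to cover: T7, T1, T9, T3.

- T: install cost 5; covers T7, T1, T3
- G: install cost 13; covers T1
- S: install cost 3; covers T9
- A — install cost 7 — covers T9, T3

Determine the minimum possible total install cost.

Choose T and S: together they cover T7, T1, T9, T3 — every target.
Total install cost: 5 + 3 = 8.
No cover costs less than 8.

8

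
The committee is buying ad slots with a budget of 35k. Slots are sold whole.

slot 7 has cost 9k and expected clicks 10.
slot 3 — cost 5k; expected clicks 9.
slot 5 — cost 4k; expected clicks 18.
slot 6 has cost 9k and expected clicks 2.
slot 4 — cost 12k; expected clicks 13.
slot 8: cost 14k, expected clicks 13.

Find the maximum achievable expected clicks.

Take slot 3, slot 5, slot 4, and slot 8: cost 5 + 4 + 12 + 14 = 35 ≤ 35, expected clicks 9 + 18 + 13 + 13 = 53.
No other feasible combination does better.

53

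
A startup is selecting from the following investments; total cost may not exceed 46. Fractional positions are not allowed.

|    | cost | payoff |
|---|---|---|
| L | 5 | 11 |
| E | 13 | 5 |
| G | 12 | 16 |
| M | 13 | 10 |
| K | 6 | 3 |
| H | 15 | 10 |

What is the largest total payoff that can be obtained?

47

L + G + M + H: cost 5 + 12 + 13 + 15 = 45 ≤ 46, payoff 11 + 16 + 10 + 10 = 47.
L + E + G + H: cost 5 + 13 + 12 + 15 = 45 ≤ 46, payoff 11 + 5 + 16 + 10 = 42.
L + E + G + M: cost 5 + 13 + 12 + 13 = 43 ≤ 46, payoff 11 + 5 + 16 + 10 = 42.
Best is L, G, M, and H with total payoff 47.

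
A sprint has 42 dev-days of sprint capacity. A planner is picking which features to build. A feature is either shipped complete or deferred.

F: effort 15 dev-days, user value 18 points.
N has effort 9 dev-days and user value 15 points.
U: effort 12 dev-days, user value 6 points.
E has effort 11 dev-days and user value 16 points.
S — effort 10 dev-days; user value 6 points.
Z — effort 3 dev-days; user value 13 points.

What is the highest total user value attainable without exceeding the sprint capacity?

F + E + S + Z: effort 15 + 11 + 10 + 3 = 39 ≤ 42, user value 18 + 16 + 6 + 13 = 53.
F + N + E + Z: effort 15 + 9 + 11 + 3 = 38 ≤ 42, user value 18 + 15 + 16 + 13 = 62.
F + U + E + Z: effort 15 + 12 + 11 + 3 = 41 ≤ 42, user value 18 + 6 + 16 + 13 = 53.
Best is F, N, E, and Z with total user value 62.

62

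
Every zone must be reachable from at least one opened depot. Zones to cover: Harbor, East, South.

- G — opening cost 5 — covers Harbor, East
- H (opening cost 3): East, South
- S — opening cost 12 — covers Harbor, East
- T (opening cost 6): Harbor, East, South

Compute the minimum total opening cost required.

This is a weighted set-cover instance.
T alone covers Harbor, East, South — every zone.
Total opening cost: 6.

6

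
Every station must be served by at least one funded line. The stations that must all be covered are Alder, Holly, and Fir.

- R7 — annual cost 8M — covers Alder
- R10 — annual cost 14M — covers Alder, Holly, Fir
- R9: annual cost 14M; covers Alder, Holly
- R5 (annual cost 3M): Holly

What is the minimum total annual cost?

14

The greedy cost-per-new-station heuristic would pick R5 and R10 for 17, but a cheaper cover exists.
R10 alone covers Alder, Holly, Fir — every station.
Total annual cost: 14.
No cover costs less than 14.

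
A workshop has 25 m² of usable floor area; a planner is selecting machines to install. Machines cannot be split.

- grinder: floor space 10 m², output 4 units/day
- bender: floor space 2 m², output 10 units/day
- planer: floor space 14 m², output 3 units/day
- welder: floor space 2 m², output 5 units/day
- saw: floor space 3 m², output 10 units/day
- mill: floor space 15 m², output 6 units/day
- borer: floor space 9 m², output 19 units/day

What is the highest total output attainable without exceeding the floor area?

bender + welder + saw + borer: floor space 2 + 2 + 3 + 9 = 16 ≤ 25, output 10 + 5 + 10 + 19 = 44.
bender + saw + borer: floor space 2 + 3 + 9 = 14 ≤ 25, output 10 + 10 + 19 = 39.
grinder + bender + saw + borer: floor space 10 + 2 + 3 + 9 = 24 ≤ 25, output 4 + 10 + 10 + 19 = 43.
Best is bender, welder, saw, and borer with total output 44.

44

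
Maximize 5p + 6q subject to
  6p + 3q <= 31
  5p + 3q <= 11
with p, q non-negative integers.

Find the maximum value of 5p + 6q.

Relaxing integrality, the LP optimum is 22.00 at (p,q) = (0, 3.67), which is not an integer point.
(p,q)=(0,3): 6·0+3·3=9≤31, 5·0+3·3=9≤11, objective 18.
(p,q)=(1,2): 6·1+3·2=12≤31, 5·1+3·2=11≤11, objective 17.
(p,q)=(0,2): 6·0+3·2=6≤31, 5·0+3·2=6≤11, objective 12.
Maximum is 18 at (p,q)=(0,3).

18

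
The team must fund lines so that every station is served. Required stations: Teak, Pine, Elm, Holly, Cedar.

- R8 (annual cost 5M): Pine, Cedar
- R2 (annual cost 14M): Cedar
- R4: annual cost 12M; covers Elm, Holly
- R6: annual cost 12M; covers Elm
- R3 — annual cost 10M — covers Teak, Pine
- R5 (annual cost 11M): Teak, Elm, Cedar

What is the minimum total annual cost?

27

This is an integer covering problem.
Choose R8, R4, and R3: together they cover Teak, Pine, Elm, Holly, Cedar — every station.
Total annual cost: 5 + 12 + 10 = 27.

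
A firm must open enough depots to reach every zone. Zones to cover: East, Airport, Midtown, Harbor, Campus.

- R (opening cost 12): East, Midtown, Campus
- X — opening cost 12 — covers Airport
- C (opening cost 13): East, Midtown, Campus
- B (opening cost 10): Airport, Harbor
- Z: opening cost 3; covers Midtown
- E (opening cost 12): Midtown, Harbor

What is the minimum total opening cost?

22

Choose R and B: together they cover East, Airport, Midtown, Harbor, Campus — every zone.
Total opening cost: 12 + 10 = 22.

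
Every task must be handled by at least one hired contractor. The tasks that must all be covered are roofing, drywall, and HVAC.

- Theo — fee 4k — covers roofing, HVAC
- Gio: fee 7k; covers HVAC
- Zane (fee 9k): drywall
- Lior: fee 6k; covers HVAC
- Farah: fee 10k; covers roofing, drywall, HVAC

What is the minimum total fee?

10

The greedy cost-per-new-task heuristic would pick Theo and Zane for 13, but a cheaper cover exists.
Farah alone covers roofing, drywall, HVAC — every task.
Total fee: 10.
No cover costs less than 10.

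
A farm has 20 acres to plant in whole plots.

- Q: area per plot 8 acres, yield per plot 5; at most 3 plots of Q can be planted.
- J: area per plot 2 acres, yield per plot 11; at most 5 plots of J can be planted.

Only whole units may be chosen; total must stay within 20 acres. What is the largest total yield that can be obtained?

5×J: area 10 ≤ 20, yield 5·11 = 55.
1×Q and 5×J: area 18 ≤ 20, yield 1·5 + 5·11 = 60.
Best is 60.

60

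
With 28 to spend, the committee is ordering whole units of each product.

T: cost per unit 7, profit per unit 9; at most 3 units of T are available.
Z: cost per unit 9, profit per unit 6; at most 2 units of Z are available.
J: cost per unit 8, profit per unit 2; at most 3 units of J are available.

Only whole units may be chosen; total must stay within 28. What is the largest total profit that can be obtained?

2×T and 1×Z: cost 23 ≤ 28, profit 2·9 + 1·6 = 24.
3×T: cost 21 ≤ 28, profit 3·9 = 27.
Best is 27.

27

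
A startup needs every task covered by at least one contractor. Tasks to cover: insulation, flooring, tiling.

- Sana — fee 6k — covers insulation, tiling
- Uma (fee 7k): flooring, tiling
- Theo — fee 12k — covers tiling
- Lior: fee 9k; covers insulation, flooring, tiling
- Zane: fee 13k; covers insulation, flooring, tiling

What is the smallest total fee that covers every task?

9

The greedy cost-per-new-task heuristic would pick Sana and Uma for 13, but a cheaper cover exists.
Lior alone covers insulation, flooring, tiling — every task.
Total fee: 9.
No cover costs less than 9.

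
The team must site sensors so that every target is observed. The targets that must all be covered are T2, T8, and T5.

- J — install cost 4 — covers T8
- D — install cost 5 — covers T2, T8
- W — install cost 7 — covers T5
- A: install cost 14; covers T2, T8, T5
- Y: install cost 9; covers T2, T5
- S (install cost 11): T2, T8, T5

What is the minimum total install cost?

11

The greedy cost-per-new-target heuristic would pick D and W for 12, but a cheaper cover exists.
S alone covers T2, T8, T5 — every target.
Total install cost: 11.
No cover costs less than 11.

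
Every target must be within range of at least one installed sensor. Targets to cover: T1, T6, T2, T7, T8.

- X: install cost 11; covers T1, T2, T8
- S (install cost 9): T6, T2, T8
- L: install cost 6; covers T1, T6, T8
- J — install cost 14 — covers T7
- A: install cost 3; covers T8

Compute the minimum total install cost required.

Choose S, L, and J: together they cover T1, T6, T2, T7, T8 — every target.
Total install cost: 9 + 6 + 14 = 29.
No cover costs less than 29.

29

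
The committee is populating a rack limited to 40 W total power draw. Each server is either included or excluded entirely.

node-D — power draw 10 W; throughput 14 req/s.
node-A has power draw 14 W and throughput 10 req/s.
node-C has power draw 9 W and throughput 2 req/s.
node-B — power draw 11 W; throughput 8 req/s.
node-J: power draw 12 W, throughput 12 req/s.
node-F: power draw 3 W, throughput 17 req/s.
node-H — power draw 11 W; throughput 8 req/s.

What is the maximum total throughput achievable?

53

node-D + node-A + node-J + node-F: power draw 10 + 14 + 12 + 3 = 39 ≤ 40, throughput 14 + 10 + 12 + 17 = 53.
node-D + node-B + node-J + node-F: power draw 10 + 11 + 12 + 3 = 36 ≤ 40, throughput 14 + 8 + 12 + 17 = 51.
node-D + node-J + node-F + node-H: power draw 10 + 12 + 3 + 11 = 36 ≤ 40, throughput 14 + 12 + 17 + 8 = 51.
Best is node-D, node-A, node-J, and node-F with total throughput 53.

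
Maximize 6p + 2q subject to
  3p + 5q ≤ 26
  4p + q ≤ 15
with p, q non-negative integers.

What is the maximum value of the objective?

(p,q)=(3,3) is feasible, giving 24.
(p,q)=(3,2) is feasible, giving 22.
(p,q)=(2,4) is feasible, giving 20.
No feasible integer point exceeds 24.

24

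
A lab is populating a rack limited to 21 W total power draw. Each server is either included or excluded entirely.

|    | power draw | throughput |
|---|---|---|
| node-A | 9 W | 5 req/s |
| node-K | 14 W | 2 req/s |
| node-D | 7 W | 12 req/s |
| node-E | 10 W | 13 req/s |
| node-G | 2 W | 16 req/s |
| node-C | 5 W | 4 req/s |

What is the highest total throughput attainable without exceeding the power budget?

Allowing fractional choices, the relaxed optimum would be about 42.6, but servers are indivisible.
node-A + node-E + node-G: power draw 9 + 10 + 2 = 21 ≤ 21, throughput 5 + 13 + 16 = 34.
node-E + node-G + node-C: power draw 10 + 2 + 5 = 17 ≤ 21, throughput 13 + 16 + 4 = 33.
node-D + node-E + node-G: power draw 7 + 10 + 2 = 19 ≤ 21, throughput 12 + 13 + 16 = 41.
Best is node-D, node-E, and node-G with total throughput 41.

41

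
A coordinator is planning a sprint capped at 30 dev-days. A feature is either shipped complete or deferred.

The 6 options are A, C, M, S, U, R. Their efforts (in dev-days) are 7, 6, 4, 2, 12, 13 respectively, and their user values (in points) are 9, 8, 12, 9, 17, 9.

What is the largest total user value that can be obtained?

47

Take A, M, S, and U: effort 7 + 4 + 2 + 12 = 25 ≤ 30, user value 9 + 12 + 9 + 17 = 47.
No other feasible combination does better.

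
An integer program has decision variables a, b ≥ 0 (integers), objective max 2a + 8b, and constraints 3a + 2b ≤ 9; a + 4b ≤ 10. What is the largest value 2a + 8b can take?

18

The continuous relaxation peaks at (0, 2.5) with value 20.00; rounding to a feasible lattice point costs some objective.
(a,b)=(1,2): 3·1+2·2=7≤9, 1·1+4·2=9≤10, objective 18.
(a,b)=(0,2): 3·0+2·2=4≤9, 1·0+4·2=8≤10, objective 16.
No feasible integer point exceeds 18.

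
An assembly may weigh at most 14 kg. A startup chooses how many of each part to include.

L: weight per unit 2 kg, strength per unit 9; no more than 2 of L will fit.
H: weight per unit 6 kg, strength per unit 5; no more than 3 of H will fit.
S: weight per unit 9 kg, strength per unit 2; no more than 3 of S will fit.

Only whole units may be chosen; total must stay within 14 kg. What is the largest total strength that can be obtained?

23

L has the best ratio (9/2); taking only L gives at most 2×9 = 18 (stopped by the supply cap of 2).
Mixing does better — 2×L and 1×H: weight 10 ≤ 14, strength 2·9 + 1·5 = 23.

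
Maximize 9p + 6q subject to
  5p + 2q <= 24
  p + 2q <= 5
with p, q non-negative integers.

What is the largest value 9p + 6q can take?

36

Relaxing integrality, the LP optimum is 43.50 at (p,q) = (4.75, 0.125), which is not an integer point.
(p,q)=(4,0) is feasible, giving 36.
(p,q)=(3,1) is feasible, giving 33.
(p,q)=(3,0) is feasible, giving 27.
The best lattice point is (4,0), giving 36.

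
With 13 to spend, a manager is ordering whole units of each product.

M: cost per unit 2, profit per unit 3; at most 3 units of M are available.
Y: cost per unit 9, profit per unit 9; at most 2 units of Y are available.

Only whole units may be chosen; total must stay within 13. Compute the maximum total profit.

M has the best ratio (3/2); taking only M gives at most 3×3 = 9 (stopped by the supply cap of 3).
Mixing does better — 2×M and 1×Y: cost 13 ≤ 13, profit 2·3 + 1·9 = 15.

15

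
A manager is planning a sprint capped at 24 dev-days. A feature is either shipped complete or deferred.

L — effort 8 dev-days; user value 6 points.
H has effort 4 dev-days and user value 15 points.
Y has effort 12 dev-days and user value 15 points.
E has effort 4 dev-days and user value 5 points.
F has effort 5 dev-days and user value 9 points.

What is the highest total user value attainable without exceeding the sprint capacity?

This is a 0-1 knapsack instance.
Take H, Y, and F: effort 4 + 12 + 5 = 21 ≤ 24, user value 15 + 15 + 9 = 39.
No other feasible combination does better.

39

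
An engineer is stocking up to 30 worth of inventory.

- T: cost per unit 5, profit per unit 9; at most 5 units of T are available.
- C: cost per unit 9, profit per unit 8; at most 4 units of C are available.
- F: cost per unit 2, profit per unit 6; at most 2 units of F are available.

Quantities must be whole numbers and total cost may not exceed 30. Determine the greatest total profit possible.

57

5×T and 2×F: cost 29 ≤ 30, profit 5·9 + 2·6 = 57.
5×T and 1×F: cost 27 ≤ 30, profit 5·9 + 1·6 = 51.
Best is 57.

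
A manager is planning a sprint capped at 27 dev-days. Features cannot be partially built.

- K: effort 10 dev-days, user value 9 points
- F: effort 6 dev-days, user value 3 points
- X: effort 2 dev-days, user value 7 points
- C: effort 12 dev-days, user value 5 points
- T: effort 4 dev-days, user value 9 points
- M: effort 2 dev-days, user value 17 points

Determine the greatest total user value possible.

45

Take K, F, X, T, and M: effort 10 + 6 + 2 + 4 + 2 = 24 ≤ 27, user value 9 + 3 + 7 + 9 + 17 = 45.
No other feasible combination does better.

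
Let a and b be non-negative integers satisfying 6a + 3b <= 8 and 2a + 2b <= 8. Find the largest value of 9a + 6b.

(a,b)=(0,2) is feasible, giving 12.
(a,b)=(0,1) is feasible, giving 6.
The best lattice point is (0,2), giving 12.

12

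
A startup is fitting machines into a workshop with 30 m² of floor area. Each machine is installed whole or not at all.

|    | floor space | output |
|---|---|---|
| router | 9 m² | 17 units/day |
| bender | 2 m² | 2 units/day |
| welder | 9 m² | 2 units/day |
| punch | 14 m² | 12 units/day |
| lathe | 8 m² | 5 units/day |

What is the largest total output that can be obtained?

31

Treat it as a binary knapsack problem.
Take router, bender, and punch: floor space 9 + 2 + 14 = 25 ≤ 30, output 17 + 2 + 12 = 31.
No other feasible combination does better.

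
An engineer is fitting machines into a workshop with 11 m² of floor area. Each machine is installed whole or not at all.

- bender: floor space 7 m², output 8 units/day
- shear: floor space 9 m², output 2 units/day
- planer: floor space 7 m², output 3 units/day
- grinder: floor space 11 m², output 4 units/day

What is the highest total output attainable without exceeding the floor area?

grinder: floor space 11 ≤ 11, output 4.
bender: floor space 7 ≤ 11, output 8.
Best is bender with total output 8.

8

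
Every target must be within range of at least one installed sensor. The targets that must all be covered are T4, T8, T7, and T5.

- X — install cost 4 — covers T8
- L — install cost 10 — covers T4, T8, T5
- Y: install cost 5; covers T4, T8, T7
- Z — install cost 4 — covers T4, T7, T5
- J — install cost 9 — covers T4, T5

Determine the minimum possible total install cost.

Choose X and Z: together they cover T4, T8, T7, T5 — every target.
Total install cost: 4 + 4 = 8.
No cover costs less than 8.

8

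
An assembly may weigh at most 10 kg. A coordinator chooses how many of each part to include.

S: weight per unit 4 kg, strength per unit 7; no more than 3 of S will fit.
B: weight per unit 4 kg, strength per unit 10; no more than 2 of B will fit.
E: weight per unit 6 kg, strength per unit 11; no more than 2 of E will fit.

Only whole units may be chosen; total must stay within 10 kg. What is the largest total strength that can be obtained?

1×B and 1×E: weight 10 ≤ 10, strength 1·10 + 1·11 = 21.
2×B: weight 8 ≤ 10, strength 2·10 = 20.
Best is 21.

21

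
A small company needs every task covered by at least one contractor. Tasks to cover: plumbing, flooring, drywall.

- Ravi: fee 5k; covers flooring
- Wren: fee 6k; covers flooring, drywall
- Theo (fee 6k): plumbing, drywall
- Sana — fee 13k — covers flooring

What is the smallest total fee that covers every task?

The greedy cost-per-new-task heuristic would pick Wren and Theo for 12, but a cheaper cover exists.
Choose Ravi and Theo: together they cover plumbing, flooring, drywall — every task.
Total fee: 5 + 6 = 11.
No cover costs less than 11.

11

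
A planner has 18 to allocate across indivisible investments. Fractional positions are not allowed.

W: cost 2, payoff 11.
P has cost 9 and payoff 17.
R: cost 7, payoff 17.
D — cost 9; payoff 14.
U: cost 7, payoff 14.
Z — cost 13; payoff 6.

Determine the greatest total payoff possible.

W + P + R: cost 2 + 9 + 7 = 18 ≤ 18, payoff 11 + 17 + 17 = 45.
W + R + U: cost 2 + 7 + 7 = 16 ≤ 18, payoff 11 + 17 + 14 = 42.
Best is W, P, and R with total payoff 45.

45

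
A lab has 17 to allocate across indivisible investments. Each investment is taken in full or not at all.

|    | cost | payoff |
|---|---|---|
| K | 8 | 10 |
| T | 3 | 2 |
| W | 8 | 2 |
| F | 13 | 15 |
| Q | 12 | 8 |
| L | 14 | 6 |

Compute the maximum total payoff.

F: cost 13 ≤ 17, payoff 15.
T + F: cost 3 + 13 = 16 ≤ 17, payoff 2 + 15 = 17.
Best is T and F with total payoff 17.

17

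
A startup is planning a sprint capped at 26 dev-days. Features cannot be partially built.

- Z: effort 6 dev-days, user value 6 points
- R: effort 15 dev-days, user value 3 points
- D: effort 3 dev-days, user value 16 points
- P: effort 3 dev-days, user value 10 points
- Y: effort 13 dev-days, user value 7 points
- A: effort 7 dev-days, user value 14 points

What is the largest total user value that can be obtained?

47

Allowing fractional choices, the relaxed optimum would be about 49.8, but features are indivisible.
Z + D + P + A: effort 6 + 3 + 3 + 7 = 19 ≤ 26, user value 6 + 16 + 10 + 14 = 46.
D + P + Y + A: effort 3 + 3 + 13 + 7 = 26 ≤ 26, user value 16 + 10 + 7 + 14 = 47.
Best is D, P, Y, and A with total user value 47.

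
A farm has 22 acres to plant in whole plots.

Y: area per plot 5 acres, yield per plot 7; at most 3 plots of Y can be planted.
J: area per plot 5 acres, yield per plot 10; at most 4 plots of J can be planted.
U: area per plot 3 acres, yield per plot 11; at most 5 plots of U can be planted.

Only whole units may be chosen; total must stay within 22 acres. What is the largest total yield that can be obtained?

65

This is a bounded integer knapsack.
1×J and 5×U: area 20 ≤ 22, yield 1·10 + 5·11 = 65.
2×J and 4×U: area 22 ≤ 22, yield 2·10 + 4·11 = 64.
Best is 65.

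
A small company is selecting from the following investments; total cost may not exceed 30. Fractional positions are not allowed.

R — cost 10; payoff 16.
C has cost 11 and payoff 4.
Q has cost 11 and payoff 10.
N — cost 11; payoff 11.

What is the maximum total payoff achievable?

This is a 0-1 knapsack instance.
Allowing fractional choices, the relaxed optimum would be about 35.2, but investments are indivisible.
R + Q: cost 10 + 11 = 21 ≤ 30, payoff 16 + 10 = 26.
R + N: cost 10 + 11 = 21 ≤ 30, payoff 16 + 11 = 27.
Best is R and N with total payoff 27.

27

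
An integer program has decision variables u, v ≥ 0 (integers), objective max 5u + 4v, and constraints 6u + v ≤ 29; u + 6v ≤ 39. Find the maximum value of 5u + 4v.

40

The continuous relaxation peaks at (3.86, 5.86) with value 42.71; rounding to a feasible lattice point costs some objective.
(u,v)=(4,5): 6·4+1·5=29≤29, 1·4+6·5=34≤39, objective 40.
(u,v)=(3,6): 6·3+1·6=24≤29, 1·3+6·6=39≤39, objective 39.
(u,v)=(4,4): 6·4+1·4=28≤29, 1·4+6·4=28≤39, objective 36.
The best lattice point is (4,5), giving 40.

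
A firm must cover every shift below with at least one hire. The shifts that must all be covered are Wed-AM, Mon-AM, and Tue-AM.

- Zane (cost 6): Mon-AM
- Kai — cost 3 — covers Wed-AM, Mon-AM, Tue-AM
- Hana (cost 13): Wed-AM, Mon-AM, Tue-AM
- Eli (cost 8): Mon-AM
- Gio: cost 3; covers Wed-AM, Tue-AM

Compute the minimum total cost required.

Kai alone covers Wed-AM, Mon-AM, Tue-AM — every shift.
Total cost: 3.

3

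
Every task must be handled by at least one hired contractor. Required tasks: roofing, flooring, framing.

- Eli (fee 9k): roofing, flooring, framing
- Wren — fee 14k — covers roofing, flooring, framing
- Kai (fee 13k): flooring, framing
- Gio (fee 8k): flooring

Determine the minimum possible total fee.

9

Eli alone covers roofing, flooring, framing — every task.
Total fee: 9.
No cover costs less than 9.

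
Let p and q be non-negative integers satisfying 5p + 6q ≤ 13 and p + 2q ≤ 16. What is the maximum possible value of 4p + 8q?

16

The continuous relaxation peaks at (0, 2.17) with value 17.33; rounding to a feasible lattice point costs some objective.
(p,q)=(0,2): 5·0+6·2=12≤13, 1·0+2·2=4≤16, objective 16.
(p,q)=(1,1): 5·1+6·1=11≤13, 1·1+2·1=3≤16, objective 12.
(p,q)=(0,1): 5·0+6·1=6≤13, 1·0+2·1=2≤16, objective 8.
Maximum is 16 at (p,q)=(0,2).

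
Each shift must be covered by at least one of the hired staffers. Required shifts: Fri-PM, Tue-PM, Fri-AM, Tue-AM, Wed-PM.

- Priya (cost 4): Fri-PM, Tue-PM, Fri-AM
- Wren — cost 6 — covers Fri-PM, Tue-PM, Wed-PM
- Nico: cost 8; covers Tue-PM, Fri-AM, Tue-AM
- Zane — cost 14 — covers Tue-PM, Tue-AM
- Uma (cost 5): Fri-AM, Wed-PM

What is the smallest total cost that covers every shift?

14

The greedy cost-per-new-shift heuristic would pick Priya, Uma, and Nico for 17, but a cheaper cover exists.
Choose Wren and Nico: together they cover Fri-PM, Tue-PM, Fri-AM, Tue-AM, Wed-PM — every shift.
Total cost: 6 + 8 = 14.
No cover costs less than 14.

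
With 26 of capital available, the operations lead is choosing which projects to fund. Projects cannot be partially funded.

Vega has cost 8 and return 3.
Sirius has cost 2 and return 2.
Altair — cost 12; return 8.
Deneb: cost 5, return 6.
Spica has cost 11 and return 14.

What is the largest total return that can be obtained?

25

This is an integer program with binary decision variables.
Allowing fractional choices, the relaxed optimum would be about 27.3, but projects are indivisible.
Vega + Sirius + Deneb + Spica: cost 8 + 2 + 5 + 11 = 26 ≤ 26, return 3 + 2 + 6 + 14 = 25.
Sirius + Altair + Spica: cost 2 + 12 + 11 = 25 ≤ 26, return 2 + 8 + 14 = 24.
Best is Vega, Sirius, Deneb, and Spica with total return 25.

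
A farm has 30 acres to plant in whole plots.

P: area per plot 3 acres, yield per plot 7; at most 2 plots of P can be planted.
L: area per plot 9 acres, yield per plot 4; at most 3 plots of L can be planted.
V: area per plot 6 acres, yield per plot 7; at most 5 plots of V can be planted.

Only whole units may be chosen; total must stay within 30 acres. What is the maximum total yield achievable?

42

5×V: area 30 ≤ 30, yield 5·7 = 35.
2×P and 4×V: area 30 ≤ 30, yield 2·7 + 4·7 = 42.
Best is 42.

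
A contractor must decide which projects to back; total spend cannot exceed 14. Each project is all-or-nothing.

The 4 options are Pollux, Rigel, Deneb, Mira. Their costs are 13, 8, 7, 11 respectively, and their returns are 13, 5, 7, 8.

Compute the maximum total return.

This is a 0-1 knapsack instance.
Allowing fractional choices, the relaxed optimum would be about 14.0, but projects are indivisible.
Pollux: cost 13 ≤ 14, return 13.
Deneb: cost 7 ≤ 14, return 7.
Mira: cost 11 ≤ 14, return 8.
Best is Pollux with total return 13.

13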